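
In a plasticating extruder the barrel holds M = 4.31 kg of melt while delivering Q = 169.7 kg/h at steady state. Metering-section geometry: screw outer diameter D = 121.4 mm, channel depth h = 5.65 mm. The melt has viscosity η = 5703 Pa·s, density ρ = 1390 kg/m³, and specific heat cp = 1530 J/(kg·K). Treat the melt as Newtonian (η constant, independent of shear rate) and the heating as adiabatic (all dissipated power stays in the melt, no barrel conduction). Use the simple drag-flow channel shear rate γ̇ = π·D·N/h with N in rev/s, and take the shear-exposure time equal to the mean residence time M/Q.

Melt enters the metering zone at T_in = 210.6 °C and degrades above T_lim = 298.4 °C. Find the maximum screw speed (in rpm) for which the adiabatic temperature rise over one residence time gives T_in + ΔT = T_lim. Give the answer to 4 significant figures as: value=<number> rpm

Convert throughput: Q = 169.7 kg/h = 169.7/3600 = 0.0471389 kg/s
t_res = M / Q_s = 4.31 ÷ 0.0471389 = 91.4319 s
Geometry in SI: D = 121.4 mm → 0.1214 m, h = 5.65 mm → 0.00565 m
ΔT_a = T_lim − T_in = 298.4 − 210.6 = 87.8 K
Invert ΔT = ηγ̇²t_res/(ρcp) for γ̇: γ̇_max² = ΔT_a ρ cp / (η t_res) = 87.8·1390·1530 / (5703·91.4319) = 358.096 s⁻²
γ̇_max = sqrt(358.096) = 18.9234 s⁻¹
N_max = γ̇_max·h / (π·D) = 18.9234 · 0.00565 / (π · 0.1214) = 0.280336 rev/s = 16.8202 rpm

value=16.82 rpm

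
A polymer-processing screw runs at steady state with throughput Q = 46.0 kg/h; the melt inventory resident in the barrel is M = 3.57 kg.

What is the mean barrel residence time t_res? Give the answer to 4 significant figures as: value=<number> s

value=279.4 s

Convert throughput: Q = 46.0 kg/h = 46.0/3600 = 0.0127778 kg/s
t_res = M / Q_s = 3.57 ÷ 0.0127778 = 279.391 s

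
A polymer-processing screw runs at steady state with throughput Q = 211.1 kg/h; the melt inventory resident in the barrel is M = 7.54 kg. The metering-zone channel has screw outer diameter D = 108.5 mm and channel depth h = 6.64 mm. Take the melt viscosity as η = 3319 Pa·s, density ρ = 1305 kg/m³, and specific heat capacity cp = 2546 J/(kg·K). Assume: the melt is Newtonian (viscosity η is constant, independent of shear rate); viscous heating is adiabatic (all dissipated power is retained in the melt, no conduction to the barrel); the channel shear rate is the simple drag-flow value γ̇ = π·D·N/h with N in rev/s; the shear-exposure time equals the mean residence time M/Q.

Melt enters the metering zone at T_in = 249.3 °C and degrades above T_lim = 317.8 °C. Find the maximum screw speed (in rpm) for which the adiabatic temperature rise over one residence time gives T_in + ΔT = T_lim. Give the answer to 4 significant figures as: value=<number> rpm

value=26.99 rpm

Q_s = Q / 3600 = 211.1 / 3600 = 0.0586389 kg/s
Mean residence time: t_res = M/Q_s = 7.54 kg / 0.0586389 kg/s = 128.584 s
D = 108.5 mm = 0.1085 m;  h = 6.64 mm = 0.00664 m
ΔT_a = T_lim − T_in = 317.8 °C − 249.3 °C = 68.5 K
Invert ΔT = ηγ̇²t_res/(ρcp) for γ̇: γ̇_max² = ΔT_a ρ cp / (η t_res) = 68.5·1305·2546 / (3319·128.584) = 533.294 s⁻²
γ̇_max = sqrt(533.294) = 23.0932 s⁻¹
N_max = γ̇_max h / (πD) = 23.0932·0.00664/(π·0.1085) = 0.449854 rev/s → ×60 = 26.9913 rpm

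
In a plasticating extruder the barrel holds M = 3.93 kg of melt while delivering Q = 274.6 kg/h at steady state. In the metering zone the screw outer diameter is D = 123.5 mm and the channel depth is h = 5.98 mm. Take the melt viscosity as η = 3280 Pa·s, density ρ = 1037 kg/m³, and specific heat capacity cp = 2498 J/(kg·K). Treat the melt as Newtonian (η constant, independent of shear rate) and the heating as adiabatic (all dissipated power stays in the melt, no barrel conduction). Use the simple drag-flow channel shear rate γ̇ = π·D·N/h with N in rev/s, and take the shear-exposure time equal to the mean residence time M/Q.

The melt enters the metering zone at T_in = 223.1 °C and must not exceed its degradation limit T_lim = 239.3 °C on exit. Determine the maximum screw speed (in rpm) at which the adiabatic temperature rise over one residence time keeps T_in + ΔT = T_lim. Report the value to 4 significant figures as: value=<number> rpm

value=14.57 rpm

Convert throughput: Q = 274.6 kg/h = 274.6/3600 = 0.0762778 kg/s
t_res = M / Q_s = 3.93 ÷ 0.0762778 = 51.5222 s
D = 123.5 mm = 0.1235 m;  h = 5.98 mm = 0.00598 m
Allowable rise: ΔT_a = T_lim − T_in = 239.3 − 223.1 = 16.2 K
γ̇_max² = ΔT_a·ρ·cp/(η·t_res) = 16.2·1037·2498/(3280·51.5222) = 248.324 s⁻²
γ̇_max = sqrt(248.324) = 15.7583 s⁻¹
Solve γ̇ = πDN/h for N: N_max = γ̇_max·h/(π·D) = 15.7583 × 0.00598 / (π × 0.1235) = 0.242881 rev/s = 14.5729 rpm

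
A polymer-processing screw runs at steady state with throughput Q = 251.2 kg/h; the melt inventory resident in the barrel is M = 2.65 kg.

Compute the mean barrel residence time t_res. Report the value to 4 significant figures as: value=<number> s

Convert throughput: Q = 251.2 kg/h = 251.2/3600 = 0.0697778 kg/s
t_res = M / Q_s = 2.65 / 0.0697778 = 37.9777 s

value=37.98 s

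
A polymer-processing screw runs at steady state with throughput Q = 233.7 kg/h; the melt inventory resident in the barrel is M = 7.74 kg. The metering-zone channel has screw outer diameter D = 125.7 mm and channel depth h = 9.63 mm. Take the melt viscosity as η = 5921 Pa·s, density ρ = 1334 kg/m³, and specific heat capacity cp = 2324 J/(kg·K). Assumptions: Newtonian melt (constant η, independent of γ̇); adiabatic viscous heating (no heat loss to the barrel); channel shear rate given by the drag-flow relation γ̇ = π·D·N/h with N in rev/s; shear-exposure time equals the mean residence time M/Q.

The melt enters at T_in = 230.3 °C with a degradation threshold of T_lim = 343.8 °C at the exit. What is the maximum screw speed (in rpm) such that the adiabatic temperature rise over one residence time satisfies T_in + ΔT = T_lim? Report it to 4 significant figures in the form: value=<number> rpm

Convert throughput: Q = 233.7 kg/h = 233.7/3600 = 0.0649167 kg/s
t_res = M / Q_s = 7.74 / 0.0649167 = 119.23 s
Convert to metres: D = 0.1257 m, h = 0.00963 m
ΔT_a = T_lim − T_in = 343.8 °C − 230.3 °C = 113.5 K
Invert ΔT = ηγ̇²t_res/(ρcp) for γ̇: γ̇_max² = ΔT_a ρ cp / (η t_res) = 113.5·1334·2324 / (5921·119.23) = 498.434 s⁻²
γ̇_max = sqrt(498.434) = 22.3256 s⁻¹
Solve γ̇ = πDN/h for N: N_max = γ̇_max·h/(π·D) = 22.3256 × 0.00963 / (π × 0.1257) = 0.544434 rev/s = 32.666 rpm

value=32.67 rpm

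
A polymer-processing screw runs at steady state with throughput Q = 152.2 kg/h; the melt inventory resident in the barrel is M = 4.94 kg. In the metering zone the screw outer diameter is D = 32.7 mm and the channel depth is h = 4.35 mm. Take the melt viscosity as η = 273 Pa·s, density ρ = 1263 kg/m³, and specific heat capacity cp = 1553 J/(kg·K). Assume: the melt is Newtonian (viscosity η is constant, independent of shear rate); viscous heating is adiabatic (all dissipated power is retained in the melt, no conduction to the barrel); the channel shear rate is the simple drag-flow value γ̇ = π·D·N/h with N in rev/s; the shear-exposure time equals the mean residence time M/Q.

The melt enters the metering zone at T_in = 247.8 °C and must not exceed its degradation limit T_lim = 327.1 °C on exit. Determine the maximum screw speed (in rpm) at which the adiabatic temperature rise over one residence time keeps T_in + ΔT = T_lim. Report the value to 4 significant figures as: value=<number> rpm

Q_s = Q / 3600 = 152.2 / 3600 = 0.0422778 kg/s
t_res = M / Q_s = 4.94 / 0.0422778 = 116.846 s
Convert to metres: D = 0.0327 m, h = 0.00435 m
ΔT_a = T_lim − T_in = 327.1 °C − 247.8 °C = 79.3 K
Invert ΔT = ηγ̇²t_res/(ρcp) for γ̇: γ̇_max² = ΔT_a ρ cp / (η t_res) = 79.3·1263·1553 / (273·116.846) = 4876.08 s⁻²
γ̇_max = √4876.08 = 69.8289 s⁻¹
N_max = γ̇_max h / (πD) = 69.8289·0.00435/(π·0.0327) = 2.95683 rev/s → ×60 = 177.41 rpm

value=177.4 rpm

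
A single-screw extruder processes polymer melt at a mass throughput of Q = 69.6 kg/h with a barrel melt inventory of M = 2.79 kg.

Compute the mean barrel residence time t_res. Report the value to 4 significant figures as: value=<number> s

value=144.3 s

Convert throughput: Q = 69.6 kg/h = 69.6/3600 = 0.0193333 kg/s
Mean residence time: t_res = M/Q_s = 2.79 kg / 0.0193333 kg/s = 144.31 s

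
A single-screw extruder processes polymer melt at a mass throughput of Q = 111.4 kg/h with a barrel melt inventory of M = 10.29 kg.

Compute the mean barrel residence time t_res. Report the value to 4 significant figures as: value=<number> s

Throughput in SI: Q_s = 111.4 kg/h ÷ 3600 s/h = 0.0309444 kg/s
t_res = M / Q_s = 10.29 / 0.0309444 = 332.531 s

value=332.5 s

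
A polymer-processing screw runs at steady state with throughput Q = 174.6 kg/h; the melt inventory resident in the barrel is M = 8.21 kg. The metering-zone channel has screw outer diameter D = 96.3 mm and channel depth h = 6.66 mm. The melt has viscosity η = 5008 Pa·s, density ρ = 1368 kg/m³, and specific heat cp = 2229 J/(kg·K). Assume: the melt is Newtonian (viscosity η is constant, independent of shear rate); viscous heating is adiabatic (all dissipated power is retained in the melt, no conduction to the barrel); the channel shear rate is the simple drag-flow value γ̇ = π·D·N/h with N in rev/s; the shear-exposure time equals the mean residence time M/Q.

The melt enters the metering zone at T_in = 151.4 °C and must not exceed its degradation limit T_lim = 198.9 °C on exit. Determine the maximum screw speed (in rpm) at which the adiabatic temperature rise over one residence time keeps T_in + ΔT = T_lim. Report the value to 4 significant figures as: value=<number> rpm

value=17.26 rpm

Q_s = Q / 3600 = 174.6 / 3600 = 0.0485 kg/s
t_res = M / Q_s = 8.21 ÷ 0.0485 = 169.278 s
Convert to metres: D = 0.0963 m, h = 0.00666 m
ΔT_a = T_lim − T_in = 198.9 − 151.4 = 47.5 K
γ̇_max² = ΔT_a·ρ·cp/(η·t_res) = 47.5·1368·2229/(5008·169.278) = 170.854 s⁻²
γ̇_max = √170.854 = 13.0711 s⁻¹
N_max = γ̇_max·h / (π·D) = 13.0711 · 0.00666 / (π · 0.0963) = 0.287747 rev/s = 17.2648 rpm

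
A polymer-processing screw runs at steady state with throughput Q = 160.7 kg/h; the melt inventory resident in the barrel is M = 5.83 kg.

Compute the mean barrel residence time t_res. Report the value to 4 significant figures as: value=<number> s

value=130.6 s

Q_s = Q / 3600 = 160.7 / 3600 = 0.0446389 kg/s
t_res = M / Q_s = 5.83 ÷ 0.0446389 = 130.604 s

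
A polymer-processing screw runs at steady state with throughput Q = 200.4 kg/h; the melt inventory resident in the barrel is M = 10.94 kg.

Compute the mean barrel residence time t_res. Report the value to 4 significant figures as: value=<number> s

value=196.5 s

Convert throughput: Q = 200.4 kg/h = 200.4/3600 = 0.0556667 kg/s
t_res = M / Q_s = 10.94 ÷ 0.0556667 = 196.527 s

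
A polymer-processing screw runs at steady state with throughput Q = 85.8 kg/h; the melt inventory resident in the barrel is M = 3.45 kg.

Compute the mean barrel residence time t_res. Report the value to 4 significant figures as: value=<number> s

value=144.8 s

Q_s = Q / 3600 = 85.8 / 3600 = 0.0238333 kg/s
t_res = M / Q_s = 3.45 ÷ 0.0238333 = 144.755 s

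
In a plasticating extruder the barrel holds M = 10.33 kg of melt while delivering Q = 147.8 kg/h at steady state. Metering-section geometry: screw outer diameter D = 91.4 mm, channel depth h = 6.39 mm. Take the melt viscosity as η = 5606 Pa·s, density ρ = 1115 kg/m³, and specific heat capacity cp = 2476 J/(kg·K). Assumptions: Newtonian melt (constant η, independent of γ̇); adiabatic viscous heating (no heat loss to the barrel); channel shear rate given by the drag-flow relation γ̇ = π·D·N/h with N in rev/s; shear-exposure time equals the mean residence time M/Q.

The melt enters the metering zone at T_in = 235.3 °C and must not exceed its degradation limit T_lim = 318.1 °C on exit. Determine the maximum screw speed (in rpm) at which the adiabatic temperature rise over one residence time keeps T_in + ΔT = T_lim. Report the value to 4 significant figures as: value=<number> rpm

value=17.00 rpm

Q_s = Q / 3600 = 147.8 / 3600 = 0.0410556 kg/s
Mean residence time: t_res = M/Q_s = 10.33 kg / 0.0410556 kg/s = 251.61 s
Convert to metres: D = 0.0914 m, h = 0.00639 m
Allowable rise: ΔT_a = T_lim − T_in = 318.1 − 235.3 = 82.8 K
γ̇_max² = ΔT_a·ρ·cp/(η·t_res) = 82.8·1115·2476/(5606·251.61) = 162.059 s⁻²
γ̇_max = √162.059 = 12.7303 s⁻¹
N_max = γ̇_max·h / (π·D) = 12.7303 · 0.00639 / (π · 0.0914) = 0.283297 rev/s = 16.9978 rpm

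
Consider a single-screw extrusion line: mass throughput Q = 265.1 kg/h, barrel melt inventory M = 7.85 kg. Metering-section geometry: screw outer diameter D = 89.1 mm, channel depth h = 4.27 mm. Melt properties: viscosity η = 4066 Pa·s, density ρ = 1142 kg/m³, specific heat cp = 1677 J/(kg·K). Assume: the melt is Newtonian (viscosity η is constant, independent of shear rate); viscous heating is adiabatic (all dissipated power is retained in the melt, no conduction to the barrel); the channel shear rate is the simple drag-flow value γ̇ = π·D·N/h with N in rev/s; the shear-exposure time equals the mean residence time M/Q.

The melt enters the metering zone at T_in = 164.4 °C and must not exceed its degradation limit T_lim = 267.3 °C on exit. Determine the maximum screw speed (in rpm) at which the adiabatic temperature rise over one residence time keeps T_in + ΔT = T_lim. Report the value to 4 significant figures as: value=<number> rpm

Throughput in SI: Q_s = 265.1 kg/h ÷ 3600 s/h = 0.0736389 kg/s
Mean residence time: t_res = M/Q_s = 7.85 kg / 0.0736389 kg/s = 106.601 s
Convert to metres: D = 0.0891 m, h = 0.00427 m
Allowable rise: ΔT_a = T_lim − T_in = 267.3 − 164.4 = 102.9 K
γ̇_max² = ΔT_a·ρ·cp/(η·t_res) = 102.9·1142·1677/(4066·106.601) = 454.658 s⁻²
Take the square root: γ̇_max = √(454.658) = 21.3227 s⁻¹
N_max = γ̇_max h / (πD) = 21.3227·0.00427/(π·0.0891) = 0.325269 rev/s → ×60 = 19.5161 rpm

value=19.52 rpm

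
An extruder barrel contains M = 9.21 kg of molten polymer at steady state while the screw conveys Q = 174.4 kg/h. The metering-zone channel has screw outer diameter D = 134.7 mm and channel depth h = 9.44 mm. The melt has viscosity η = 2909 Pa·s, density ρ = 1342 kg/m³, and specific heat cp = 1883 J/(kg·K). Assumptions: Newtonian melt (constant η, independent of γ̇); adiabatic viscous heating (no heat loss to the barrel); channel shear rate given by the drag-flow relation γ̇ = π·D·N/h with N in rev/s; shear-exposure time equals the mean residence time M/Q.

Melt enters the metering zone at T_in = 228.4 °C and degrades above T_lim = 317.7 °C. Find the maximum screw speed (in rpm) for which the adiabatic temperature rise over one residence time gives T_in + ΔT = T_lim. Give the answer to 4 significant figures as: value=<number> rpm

value=27.04 rpm

Throughput in SI: Q_s = 174.4 kg/h ÷ 3600 s/h = 0.0484444 kg/s
t_res = M / Q_s = 9.21 ÷ 0.0484444 = 190.115 s
Geometry in SI: D = 134.7 mm → 0.1347 m, h = 9.44 mm → 0.00944 m
ΔT_a = T_lim − T_in = 317.7 − 228.4 = 89.3 K
γ̇_max² = ΔT_a·ρ·cp / (η·t_res) = [89.3 × 1342 × 1883] / [2909 × 190.115] = 408.033 s⁻²
Take the square root: γ̇_max = √(408.033) = 20.1998 s⁻¹
N_max = γ̇_max·h / (π·D) = 20.1998 · 0.00944 / (π · 0.1347) = 0.450611 rev/s = 27.0367 rpm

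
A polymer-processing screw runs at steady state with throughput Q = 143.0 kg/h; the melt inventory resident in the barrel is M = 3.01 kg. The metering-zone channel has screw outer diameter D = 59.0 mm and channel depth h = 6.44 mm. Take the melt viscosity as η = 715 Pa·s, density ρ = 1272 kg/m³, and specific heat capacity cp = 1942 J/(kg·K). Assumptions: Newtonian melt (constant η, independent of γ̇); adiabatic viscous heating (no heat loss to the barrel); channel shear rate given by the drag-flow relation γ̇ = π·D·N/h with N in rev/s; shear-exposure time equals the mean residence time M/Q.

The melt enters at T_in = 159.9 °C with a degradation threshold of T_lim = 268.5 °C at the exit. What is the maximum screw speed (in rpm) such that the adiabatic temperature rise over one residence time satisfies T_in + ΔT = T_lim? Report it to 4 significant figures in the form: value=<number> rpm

value=146.7 rpm

Throughput in SI: Q_s = 143.0 kg/h ÷ 3600 s/h = 0.0397222 kg/s
Mean residence time: t_res = M/Q_s = 3.01 kg / 0.0397222 kg/s = 75.7762 s
Geometry in SI: D = 59.0 mm → 0.059 m, h = 6.44 mm → 0.00644 m
ΔT_a = T_lim − T_in = 268.5 − 159.9 = 108.6 K
γ̇_max² = ΔT_a·ρ·cp / (η·t_res) = [108.6 × 1272 × 1942] / [715 × 75.7762] = 4951.39 s⁻²
Take the square root: γ̇_max = √(4951.39) = 70.3661 s⁻¹
N_max = γ̇_max·h / (π·D) = 70.3661 · 0.00644 / (π · 0.059) = 2.44482 rev/s = 146.689 rpm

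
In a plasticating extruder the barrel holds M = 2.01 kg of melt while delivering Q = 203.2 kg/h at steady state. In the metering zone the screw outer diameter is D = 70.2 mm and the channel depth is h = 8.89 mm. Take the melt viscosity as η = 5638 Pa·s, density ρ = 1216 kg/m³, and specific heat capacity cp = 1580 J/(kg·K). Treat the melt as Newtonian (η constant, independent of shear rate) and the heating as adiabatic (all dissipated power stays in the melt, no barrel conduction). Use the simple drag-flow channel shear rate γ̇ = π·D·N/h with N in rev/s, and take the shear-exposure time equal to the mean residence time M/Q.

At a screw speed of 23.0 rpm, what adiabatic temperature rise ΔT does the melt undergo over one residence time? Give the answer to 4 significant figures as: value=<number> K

Convert throughput: Q = 203.2 kg/h = 203.2/3600 = 0.0564444 kg/s
Mean residence time: t_res = M/Q_s = 2.01 kg / 0.0564444 kg/s = 35.6102 s
Convert to SI: D = 0.0702 m, h = 0.00889 m, N = 23.0/60 = 0.383333 rev/s
γ̇ = π D N / h = (π)(0.0702)(0.383333) / 0.00889 = 9.50959 s⁻¹
Adiabatic rise: ΔT = η γ̇² t_res / (ρ cp) = 5638·(9.50959)²·35.6102 / (1216·1580) = 9.45002 K

value=9.450 K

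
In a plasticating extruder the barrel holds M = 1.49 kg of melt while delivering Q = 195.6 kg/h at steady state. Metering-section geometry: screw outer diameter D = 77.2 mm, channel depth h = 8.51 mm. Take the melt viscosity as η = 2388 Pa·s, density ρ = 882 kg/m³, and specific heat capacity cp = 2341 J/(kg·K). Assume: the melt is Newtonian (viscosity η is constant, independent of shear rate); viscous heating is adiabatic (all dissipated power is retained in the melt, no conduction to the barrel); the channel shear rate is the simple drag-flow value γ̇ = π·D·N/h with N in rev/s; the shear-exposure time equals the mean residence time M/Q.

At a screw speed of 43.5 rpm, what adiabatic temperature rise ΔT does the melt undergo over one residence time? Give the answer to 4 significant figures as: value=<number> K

value=13.54 K

Throughput in SI: Q_s = 195.6 kg/h ÷ 3600 s/h = 0.0543333 kg/s
Mean residence time: t_res = M/Q_s = 1.49 kg / 0.0543333 kg/s = 27.4233 s
D = 77.2 mm = 0.0772 m;  h = 8.51 mm = 0.00851 m;  N = 43.5 rpm / 60 = 0.725 rev/s
Shear rate: γ̇ = πDN/h = π·0.0772·0.725/0.00851 = 20.6622 s⁻¹
ΔT = η·γ̇²·t_res / (ρ·cp) = 2388 · (20.6622)² · 27.4233 / (882 · 2341) = 13.5405 K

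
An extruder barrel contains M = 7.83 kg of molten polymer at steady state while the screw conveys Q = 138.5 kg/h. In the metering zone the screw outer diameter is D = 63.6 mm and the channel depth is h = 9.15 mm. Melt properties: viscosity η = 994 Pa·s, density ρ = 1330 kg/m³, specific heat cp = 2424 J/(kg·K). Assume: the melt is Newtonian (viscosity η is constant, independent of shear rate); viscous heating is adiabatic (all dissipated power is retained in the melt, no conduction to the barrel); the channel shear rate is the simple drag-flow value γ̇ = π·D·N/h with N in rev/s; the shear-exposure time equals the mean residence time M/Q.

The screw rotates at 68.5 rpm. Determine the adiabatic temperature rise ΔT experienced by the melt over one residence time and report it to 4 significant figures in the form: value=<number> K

Q_s = Q / 3600 = 138.5 / 3600 = 0.0384722 kg/s
t_res = M / Q_s = 7.83 ÷ 0.0384722 = 203.523 s
D = 63.6 mm = 0.0636 m;  h = 9.15 mm = 0.00915 m;  N = 68.5 rpm / 60 = 1.14167 rev/s
γ̇ = π D N / h = (π)(0.0636)(1.14167) / 0.00915 = 24.9302 s⁻¹
ΔT = η·γ̇²·t_res/(ρ·cp) = [994 × 24.9302² × 203.523] / [1330 × 2424] = 39.0002 K

value=39.00 K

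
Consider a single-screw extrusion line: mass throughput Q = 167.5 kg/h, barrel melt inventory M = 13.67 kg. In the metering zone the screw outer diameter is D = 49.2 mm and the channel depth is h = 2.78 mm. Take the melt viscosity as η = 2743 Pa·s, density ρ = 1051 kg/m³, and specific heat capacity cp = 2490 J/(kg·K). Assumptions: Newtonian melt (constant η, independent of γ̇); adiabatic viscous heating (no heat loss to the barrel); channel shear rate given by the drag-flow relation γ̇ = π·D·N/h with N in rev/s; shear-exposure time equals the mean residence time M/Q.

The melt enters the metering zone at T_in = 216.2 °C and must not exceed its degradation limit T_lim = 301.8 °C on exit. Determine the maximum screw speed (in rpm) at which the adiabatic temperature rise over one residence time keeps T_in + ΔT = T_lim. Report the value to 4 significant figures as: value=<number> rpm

Q_s = Q / 3600 = 167.5 / 3600 = 0.0465278 kg/s
t_res = M / Q_s = 13.67 ÷ 0.0465278 = 293.803 s
Convert to metres: D = 0.0492 m, h = 0.00278 m
ΔT_a = T_lim − T_in = 301.8 − 216.2 = 85.6 K
γ̇_max² = ΔT_a·ρ·cp / (η·t_res) = [85.6 × 1051 × 2490] / [2743 × 293.803] = 277.967 s⁻²
Take the square root: γ̇_max = √(277.967) = 16.6724 s⁻¹
N_max = γ̇_max h / (πD) = 16.6724·0.00278/(π·0.0492) = 0.299866 rev/s → ×60 = 17.9919 rpm

value=17.99 rpm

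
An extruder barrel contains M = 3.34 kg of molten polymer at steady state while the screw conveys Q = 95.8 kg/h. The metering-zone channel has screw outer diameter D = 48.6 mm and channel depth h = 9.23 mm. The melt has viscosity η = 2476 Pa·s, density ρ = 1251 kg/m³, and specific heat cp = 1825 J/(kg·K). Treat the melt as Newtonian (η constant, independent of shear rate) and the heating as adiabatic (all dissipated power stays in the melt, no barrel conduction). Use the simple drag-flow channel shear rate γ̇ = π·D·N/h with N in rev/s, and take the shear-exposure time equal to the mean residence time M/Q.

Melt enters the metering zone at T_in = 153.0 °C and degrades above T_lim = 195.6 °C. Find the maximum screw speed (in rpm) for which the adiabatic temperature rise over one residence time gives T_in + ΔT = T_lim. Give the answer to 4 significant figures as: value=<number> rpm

Q_s = Q / 3600 = 95.8 / 3600 = 0.0266111 kg/s
Mean residence time: t_res = M/Q_s = 3.34 kg / 0.0266111 kg/s = 125.511 s
Convert to metres: D = 0.0486 m, h = 0.00923 m
ΔT_a = T_lim − T_in = 195.6 − 153.0 = 42.6 K
Invert ΔT = ηγ̇²t_res/(ρcp) for γ̇: γ̇_max² = ΔT_a ρ cp / (η t_res) = 42.6·1251·1825 / (2476·125.511) = 312.965 s⁻²
Take the square root: γ̇_max = √(312.965) = 17.6908 s⁻¹
Solve γ̇ = πDN/h for N: N_max = γ̇_max·h/(π·D) = 17.6908 × 0.00923 / (π × 0.0486) = 1.06946 rev/s = 64.1674 rpm

value=64.17 rpm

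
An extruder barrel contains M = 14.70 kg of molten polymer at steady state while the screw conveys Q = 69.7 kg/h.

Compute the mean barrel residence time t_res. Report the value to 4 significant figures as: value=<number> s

Q_s = Q / 3600 = 69.7 / 3600 = 0.0193611 kg/s
t_res = M / Q_s = 14.70 / 0.0193611 = 759.254 s

value=759.3 s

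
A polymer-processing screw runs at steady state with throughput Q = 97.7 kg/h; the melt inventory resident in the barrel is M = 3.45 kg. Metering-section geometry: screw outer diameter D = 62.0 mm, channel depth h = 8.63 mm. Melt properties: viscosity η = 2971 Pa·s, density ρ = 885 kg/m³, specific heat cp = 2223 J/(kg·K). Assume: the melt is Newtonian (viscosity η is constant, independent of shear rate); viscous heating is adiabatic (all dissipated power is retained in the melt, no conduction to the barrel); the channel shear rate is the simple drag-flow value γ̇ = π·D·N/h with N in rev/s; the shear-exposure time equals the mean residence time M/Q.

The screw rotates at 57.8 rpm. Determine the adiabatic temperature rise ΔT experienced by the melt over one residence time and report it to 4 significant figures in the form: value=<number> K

value=90.75 K

Q_s = Q / 3600 = 97.7 / 3600 = 0.0271389 kg/s
Mean residence time: t_res = M/Q_s = 3.45 kg / 0.0271389 kg/s = 127.124 s
Geometry in metres: D = 62.0 mm → 0.062 m, h = 8.63 mm → 0.00863 m; screw speed N = 57.8 rpm = 0.963333 rev/s
γ̇ = π D N / h = (π)(0.062)(0.963333) / 0.00863 = 21.7424 s⁻¹
ΔT = η·γ̇²·t_res / (ρ·cp) = 2971 · (21.7424)² · 127.124 / (885 · 2223) = 90.7531 K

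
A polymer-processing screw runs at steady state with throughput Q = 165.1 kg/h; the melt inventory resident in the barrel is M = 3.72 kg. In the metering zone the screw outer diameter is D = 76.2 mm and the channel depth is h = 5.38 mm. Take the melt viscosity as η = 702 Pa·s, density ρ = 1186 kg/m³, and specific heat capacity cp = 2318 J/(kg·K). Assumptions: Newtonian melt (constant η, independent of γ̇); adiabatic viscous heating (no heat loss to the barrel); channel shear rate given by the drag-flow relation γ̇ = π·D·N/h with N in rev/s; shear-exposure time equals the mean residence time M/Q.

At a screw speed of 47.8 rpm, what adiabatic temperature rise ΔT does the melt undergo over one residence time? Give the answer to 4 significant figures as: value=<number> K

Q_s = Q / 3600 = 165.1 / 3600 = 0.0458611 kg/s
t_res = M / Q_s = 3.72 ÷ 0.0458611 = 81.1145 s
Geometry in metres: D = 76.2 mm → 0.0762 m, h = 5.38 mm → 0.00538 m; screw speed N = 47.8 rpm = 0.796667 rev/s
Shear rate: γ̇ = πDN/h = π·0.0762·0.796667/0.00538 = 35.4486 s⁻¹
ΔT = η·γ̇²·t_res / (ρ·cp) = 702 · (35.4486)² · 81.1145 / (1186 · 2318) = 26.0277 K

value=26.03 K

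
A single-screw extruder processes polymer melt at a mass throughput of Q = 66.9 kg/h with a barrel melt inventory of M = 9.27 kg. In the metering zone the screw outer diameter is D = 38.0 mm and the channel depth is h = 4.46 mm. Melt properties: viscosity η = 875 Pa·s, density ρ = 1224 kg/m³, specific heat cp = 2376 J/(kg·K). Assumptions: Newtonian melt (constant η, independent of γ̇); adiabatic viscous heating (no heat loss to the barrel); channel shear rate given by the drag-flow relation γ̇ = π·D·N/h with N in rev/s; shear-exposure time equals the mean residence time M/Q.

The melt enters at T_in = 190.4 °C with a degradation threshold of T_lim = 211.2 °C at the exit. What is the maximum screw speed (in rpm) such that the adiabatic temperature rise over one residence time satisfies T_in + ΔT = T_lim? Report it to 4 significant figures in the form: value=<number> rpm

Convert throughput: Q = 66.9 kg/h = 66.9/3600 = 0.0185833 kg/s
t_res = M / Q_s = 9.27 / 0.0185833 = 498.834 s
D = 38.0 mm = 0.038 m;  h = 4.46 mm = 0.00446 m
Allowable rise: ΔT_a = T_lim − T_in = 211.2 − 190.4 = 20.8 K
γ̇_max² = ΔT_a·ρ·cp / (η·t_res) = [20.8 × 1224 × 2376] / [875 × 498.834] = 138.588 s⁻²
Take the square root: γ̇_max = √(138.588) = 11.7724 s⁻¹
N_max = γ̇_max h / (πD) = 11.7724·0.00446/(π·0.038) = 0.43981 rev/s → ×60 = 26.3886 rpm

value=26.39 rpm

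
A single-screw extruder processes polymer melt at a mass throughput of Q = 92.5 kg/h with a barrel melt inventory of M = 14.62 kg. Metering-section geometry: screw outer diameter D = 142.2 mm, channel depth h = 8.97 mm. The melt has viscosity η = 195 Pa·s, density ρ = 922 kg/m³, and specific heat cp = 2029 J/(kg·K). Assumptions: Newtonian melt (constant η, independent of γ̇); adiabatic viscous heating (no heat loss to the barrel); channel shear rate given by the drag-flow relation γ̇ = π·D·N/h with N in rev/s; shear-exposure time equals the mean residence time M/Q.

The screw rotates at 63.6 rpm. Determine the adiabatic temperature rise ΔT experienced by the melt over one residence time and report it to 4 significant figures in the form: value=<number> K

value=165.3 K

Convert throughput: Q = 92.5 kg/h = 92.5/3600 = 0.0256944 kg/s
t_res = M / Q_s = 14.62 ÷ 0.0256944 = 568.995 s
D = 142.2 mm = 0.1422 m;  h = 8.97 mm = 0.00897 m;  N = 63.6 rpm / 60 = 1.06 rev/s
Shear rate: γ̇ = πDN/h = π·0.1422·1.06/0.00897 = 52.7914 s⁻¹
ΔT = η·γ̇²·t_res / (ρ·cp) = 195 · (52.7914)² · 568.995 / (922 · 2029) = 165.293 K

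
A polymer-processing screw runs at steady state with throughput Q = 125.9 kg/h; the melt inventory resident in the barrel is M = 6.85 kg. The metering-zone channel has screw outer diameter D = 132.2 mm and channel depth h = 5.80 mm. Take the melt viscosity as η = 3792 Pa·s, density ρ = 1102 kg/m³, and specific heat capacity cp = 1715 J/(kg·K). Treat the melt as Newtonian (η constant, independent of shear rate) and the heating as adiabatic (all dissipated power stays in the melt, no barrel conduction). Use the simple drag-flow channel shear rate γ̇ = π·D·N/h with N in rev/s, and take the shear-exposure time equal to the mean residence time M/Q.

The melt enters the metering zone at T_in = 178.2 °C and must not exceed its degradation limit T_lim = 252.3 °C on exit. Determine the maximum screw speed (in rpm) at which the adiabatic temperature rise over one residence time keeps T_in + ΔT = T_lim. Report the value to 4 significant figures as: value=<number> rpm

value=11.51 rpm

Throughput in SI: Q_s = 125.9 kg/h ÷ 3600 s/h = 0.0349722 kg/s
t_res = M / Q_s = 6.85 ÷ 0.0349722 = 195.87 s
Convert to metres: D = 0.1322 m, h = 0.0058 m
ΔT_a = T_lim − T_in = 252.3 °C − 178.2 °C = 74.1 K
γ̇_max² = ΔT_a·ρ·cp/(η·t_res) = 74.1·1102·1715/(3792·195.87) = 188.551 s⁻²
γ̇_max = sqrt(188.551) = 13.7314 s⁻¹
N_max = γ̇_max h / (πD) = 13.7314·0.0058/(π·0.1322) = 0.191761 rev/s → ×60 = 11.5057 rpm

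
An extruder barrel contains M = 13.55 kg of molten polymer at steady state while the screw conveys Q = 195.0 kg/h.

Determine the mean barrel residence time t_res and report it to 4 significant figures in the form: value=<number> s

Convert throughput: Q = 195.0 kg/h = 195.0/3600 = 0.0541667 kg/s
Mean residence time: t_res = M/Q_s = 13.55 kg / 0.0541667 kg/s = 250.154 s

value=250.2 s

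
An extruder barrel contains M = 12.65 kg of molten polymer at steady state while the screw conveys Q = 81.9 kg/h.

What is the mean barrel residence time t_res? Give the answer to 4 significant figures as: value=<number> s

value=556.0 s

Q_s = Q / 3600 = 81.9 / 3600 = 0.02275 kg/s
t_res = M / Q_s = 12.65 ÷ 0.02275 = 556.044 s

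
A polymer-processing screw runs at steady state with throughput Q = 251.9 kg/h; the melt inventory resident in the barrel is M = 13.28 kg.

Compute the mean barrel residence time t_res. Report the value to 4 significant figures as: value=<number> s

value=189.8 s

Throughput in SI: Q_s = 251.9 kg/h ÷ 3600 s/h = 0.0699722 kg/s
t_res = M / Q_s = 13.28 ÷ 0.0699722 = 189.79 s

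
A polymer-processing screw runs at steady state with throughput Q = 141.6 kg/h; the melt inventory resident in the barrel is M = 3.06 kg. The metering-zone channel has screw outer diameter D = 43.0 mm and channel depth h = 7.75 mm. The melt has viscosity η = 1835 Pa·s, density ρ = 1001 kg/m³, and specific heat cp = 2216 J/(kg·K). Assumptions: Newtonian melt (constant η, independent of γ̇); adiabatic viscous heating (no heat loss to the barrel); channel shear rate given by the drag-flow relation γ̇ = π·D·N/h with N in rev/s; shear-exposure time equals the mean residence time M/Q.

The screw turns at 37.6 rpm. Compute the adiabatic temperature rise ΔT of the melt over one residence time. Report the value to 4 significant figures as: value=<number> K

Convert throughput: Q = 141.6 kg/h = 141.6/3600 = 0.0393333 kg/s
t_res = M / Q_s = 3.06 / 0.0393333 = 77.7966 s
D = 43.0 mm = 0.043 m;  h = 7.75 mm = 0.00775 m;  N = 37.6 rpm / 60 = 0.626667 rev/s
Shear rate: γ̇ = πDN/h = π·0.043·0.626667/0.00775 = 10.9233 s⁻¹
Adiabatic rise: ΔT = η γ̇² t_res / (ρ cp) = 1835·(10.9233)²·77.7966 / (1001·2216) = 7.67891 K

value=7.679 K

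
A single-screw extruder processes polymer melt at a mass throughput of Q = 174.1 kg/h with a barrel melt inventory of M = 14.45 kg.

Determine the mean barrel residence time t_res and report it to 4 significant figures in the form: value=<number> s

value=298.8 s

Throughput in SI: Q_s = 174.1 kg/h ÷ 3600 s/h = 0.0483611 kg/s
Mean residence time: t_res = M/Q_s = 14.45 kg / 0.0483611 kg/s = 298.794 s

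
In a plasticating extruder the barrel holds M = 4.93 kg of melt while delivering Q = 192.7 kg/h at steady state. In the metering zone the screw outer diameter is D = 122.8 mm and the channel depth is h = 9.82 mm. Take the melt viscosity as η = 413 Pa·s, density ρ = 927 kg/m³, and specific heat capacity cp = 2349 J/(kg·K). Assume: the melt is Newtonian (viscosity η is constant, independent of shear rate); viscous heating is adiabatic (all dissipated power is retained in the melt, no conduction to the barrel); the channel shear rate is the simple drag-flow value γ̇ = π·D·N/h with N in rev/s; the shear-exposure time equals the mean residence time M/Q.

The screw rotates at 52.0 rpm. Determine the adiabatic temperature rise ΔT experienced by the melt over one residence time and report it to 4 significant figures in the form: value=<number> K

value=20.25 K

Throughput in SI: Q_s = 192.7 kg/h ÷ 3600 s/h = 0.0535278 kg/s
t_res = M / Q_s = 4.93 ÷ 0.0535278 = 92.1017 s
Geometry in metres: D = 122.8 mm → 0.1228 m, h = 9.82 mm → 0.00982 m; screw speed N = 52.0 rpm = 0.866667 rev/s
γ̇ = π·D·N / h = π · 0.1228 · 0.866667 / 0.00982 = 34.0478 s⁻¹
ΔT = η·γ̇²·t_res/(ρ·cp) = [413 × 34.0478² × 92.1017] / [927 × 2349] = 20.2504 K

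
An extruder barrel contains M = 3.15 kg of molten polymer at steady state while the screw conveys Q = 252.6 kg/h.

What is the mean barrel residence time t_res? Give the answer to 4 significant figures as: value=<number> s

Throughput in SI: Q_s = 252.6 kg/h ÷ 3600 s/h = 0.0701667 kg/s
t_res = M / Q_s = 3.15 ÷ 0.0701667 = 44.8931 s

value=44.89 s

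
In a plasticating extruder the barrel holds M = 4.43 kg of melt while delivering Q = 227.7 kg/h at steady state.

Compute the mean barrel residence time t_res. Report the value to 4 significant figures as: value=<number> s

Q_s = Q / 3600 = 227.7 / 3600 = 0.06325 kg/s
Mean residence time: t_res = M/Q_s = 4.43 kg / 0.06325 kg/s = 70.0395 s

value=70.04 s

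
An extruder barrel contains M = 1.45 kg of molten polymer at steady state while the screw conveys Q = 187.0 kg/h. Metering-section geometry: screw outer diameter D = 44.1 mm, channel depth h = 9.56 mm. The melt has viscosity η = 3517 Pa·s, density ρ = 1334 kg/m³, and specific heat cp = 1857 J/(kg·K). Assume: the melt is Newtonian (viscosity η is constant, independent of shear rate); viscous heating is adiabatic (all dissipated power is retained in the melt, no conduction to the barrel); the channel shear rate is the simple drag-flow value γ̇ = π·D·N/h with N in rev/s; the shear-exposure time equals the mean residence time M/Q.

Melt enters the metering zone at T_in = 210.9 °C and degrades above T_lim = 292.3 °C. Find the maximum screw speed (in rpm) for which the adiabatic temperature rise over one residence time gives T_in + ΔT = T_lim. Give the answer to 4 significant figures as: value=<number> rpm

value=187.6 rpm

Convert throughput: Q = 187.0 kg/h = 187.0/3600 = 0.0519444 kg/s
Mean residence time: t_res = M/Q_s = 1.45 kg / 0.0519444 kg/s = 27.9144 s
Convert to metres: D = 0.0441 m, h = 0.00956 m
ΔT_a = T_lim − T_in = 292.3 °C − 210.9 °C = 81.4 K
γ̇_max² = ΔT_a·ρ·cp / (η·t_res) = [81.4 × 1334 × 1857] / [3517 × 27.9144] = 2053.95 s⁻²
γ̇_max = √2053.95 = 45.3206 s⁻¹
N_max = γ̇_max·h / (π·D) = 45.3206 · 0.00956 / (π · 0.0441) = 3.12727 rev/s = 187.636 rpm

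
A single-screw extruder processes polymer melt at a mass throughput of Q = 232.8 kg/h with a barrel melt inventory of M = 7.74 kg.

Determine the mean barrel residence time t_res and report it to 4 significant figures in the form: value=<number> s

Throughput in SI: Q_s = 232.8 kg/h ÷ 3600 s/h = 0.0646667 kg/s
Mean residence time: t_res = M/Q_s = 7.74 kg / 0.0646667 kg/s = 119.691 s

value=119.7 s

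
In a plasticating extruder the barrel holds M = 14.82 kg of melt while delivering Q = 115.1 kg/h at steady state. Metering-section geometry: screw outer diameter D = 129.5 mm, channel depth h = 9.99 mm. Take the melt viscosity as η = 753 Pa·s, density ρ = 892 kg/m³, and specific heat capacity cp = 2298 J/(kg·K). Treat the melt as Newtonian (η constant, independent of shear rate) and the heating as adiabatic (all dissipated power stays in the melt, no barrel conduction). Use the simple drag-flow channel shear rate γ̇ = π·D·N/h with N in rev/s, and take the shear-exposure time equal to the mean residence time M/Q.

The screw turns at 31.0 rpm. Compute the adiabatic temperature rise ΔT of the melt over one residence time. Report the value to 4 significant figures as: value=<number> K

Q_s = Q / 3600 = 115.1 / 3600 = 0.0319722 kg/s
t_res = M / Q_s = 14.82 ÷ 0.0319722 = 463.527 s
Geometry in metres: D = 129.5 mm → 0.1295 m, h = 9.99 mm → 0.00999 m; screw speed N = 31.0 rpm = 0.516667 rev/s
γ̇ = π D N / h = (π)(0.1295)(0.516667) / 0.00999 = 21.0409 s⁻¹
Adiabatic rise: ΔT = η γ̇² t_res / (ρ cp) = 753·(21.0409)²·463.527 / (892·2298) = 75.385 K

value=75.38 K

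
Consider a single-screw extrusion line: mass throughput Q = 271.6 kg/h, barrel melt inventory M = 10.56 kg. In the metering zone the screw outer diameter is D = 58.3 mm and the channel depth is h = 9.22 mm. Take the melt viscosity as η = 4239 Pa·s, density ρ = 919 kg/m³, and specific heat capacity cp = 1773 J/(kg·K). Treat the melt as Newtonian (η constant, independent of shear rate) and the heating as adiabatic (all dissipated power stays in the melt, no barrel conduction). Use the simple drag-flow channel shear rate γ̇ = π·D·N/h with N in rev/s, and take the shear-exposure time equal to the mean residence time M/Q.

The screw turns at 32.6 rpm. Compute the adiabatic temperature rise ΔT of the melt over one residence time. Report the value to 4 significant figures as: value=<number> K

value=42.42 K

Q_s = Q / 3600 = 271.6 / 3600 = 0.0754444 kg/s
Mean residence time: t_res = M/Q_s = 10.56 kg / 0.0754444 kg/s = 139.971 s
Convert to SI: D = 0.0583 m, h = 0.00922 m, N = 32.6/60 = 0.543333 rev/s
γ̇ = π·D·N / h = π · 0.0583 · 0.543333 / 0.00922 = 10.7933 s⁻¹
ΔT = η·γ̇²·t_res/(ρ·cp) = [4239 × 10.7933² × 139.971] / [919 × 1773] = 42.4213 K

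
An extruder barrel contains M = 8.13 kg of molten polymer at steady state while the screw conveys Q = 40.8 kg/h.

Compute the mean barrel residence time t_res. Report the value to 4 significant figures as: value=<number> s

value=717.4 s

Q_s = Q / 3600 = 40.8 / 3600 = 0.0113333 kg/s
Mean residence time: t_res = M/Q_s = 8.13 kg / 0.0113333 kg/s = 717.353 s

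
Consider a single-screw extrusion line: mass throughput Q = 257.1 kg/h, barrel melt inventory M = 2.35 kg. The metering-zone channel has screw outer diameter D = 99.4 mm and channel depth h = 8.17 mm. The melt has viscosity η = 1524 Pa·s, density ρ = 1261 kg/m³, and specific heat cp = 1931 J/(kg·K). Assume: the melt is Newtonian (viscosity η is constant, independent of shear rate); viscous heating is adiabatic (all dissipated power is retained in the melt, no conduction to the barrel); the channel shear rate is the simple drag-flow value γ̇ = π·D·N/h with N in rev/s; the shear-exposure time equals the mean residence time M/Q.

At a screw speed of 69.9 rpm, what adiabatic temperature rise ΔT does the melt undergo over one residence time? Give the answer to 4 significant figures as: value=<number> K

value=40.84 K

Q_s = Q / 3600 = 257.1 / 3600 = 0.0714167 kg/s
t_res = M / Q_s = 2.35 ÷ 0.0714167 = 32.9055 s
Geometry in metres: D = 99.4 mm → 0.0994 m, h = 8.17 mm → 0.00817 m; screw speed N = 69.9 rpm = 1.165 rev/s
Shear rate: γ̇ = πDN/h = π·0.0994·1.165/0.00817 = 44.5287 s⁻¹
ΔT = η·γ̇²·t_res/(ρ·cp) = [1524 × 44.5287² × 32.9055] / [1261 × 1931] = 40.8353 K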